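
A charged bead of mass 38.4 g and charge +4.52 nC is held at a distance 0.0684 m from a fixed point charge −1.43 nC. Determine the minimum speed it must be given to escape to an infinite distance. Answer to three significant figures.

6.65×10⁻³ m/s

To just escape, total mechanical energy must reach zero at infinity: ½mv²_min + U = 0, so ½mv²_min = −U = |kQq|/r.
|U| = |kQq|/r = (8.99×10⁹ N·m²/C²)(1.43×10⁻⁹)(4.52×10⁻⁹)/(0.0684) = 8.50×10⁻⁷ J.
v_min = √(2|U|/m) = √(2·8.50×10⁻⁷/0.0384) = 6.65×10⁻³ m/s.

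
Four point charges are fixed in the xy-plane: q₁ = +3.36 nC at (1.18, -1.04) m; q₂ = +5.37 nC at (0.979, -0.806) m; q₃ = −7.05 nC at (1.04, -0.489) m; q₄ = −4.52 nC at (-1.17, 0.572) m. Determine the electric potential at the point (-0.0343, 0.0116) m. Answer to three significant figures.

Electric potential is a scalar, so the contributions from each charge add algebraically: V = Σ kqᵢ/rᵢ.
Distances from the field point to each charge: r₁ = 1.61 m, r₂ = 1.30 m, r₃ = 1.19 m, r₄ = 1.27 m.
V = k[(3.36×10⁻⁹)/(1.61) + (5.37×10⁻⁹)/(1.30) + (-7.05×10⁻⁹)/(1.19) + (-4.52×10⁻⁹)/(1.27)] = -29.7 V.

-29.7 V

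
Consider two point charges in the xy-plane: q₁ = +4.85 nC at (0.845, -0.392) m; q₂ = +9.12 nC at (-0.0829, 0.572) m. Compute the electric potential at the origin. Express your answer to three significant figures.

The total potential is the scalar sum of each charge's contribution, V = Σ kqᵢ/rᵢ.
Distances from the field point to each charge: r₁ = 0.931 m, r₂ = 0.578 m.
V = k[(4.85×10⁻⁹)/(0.931) + (9.12×10⁻⁹)/(0.578)] = 189 V.

189 V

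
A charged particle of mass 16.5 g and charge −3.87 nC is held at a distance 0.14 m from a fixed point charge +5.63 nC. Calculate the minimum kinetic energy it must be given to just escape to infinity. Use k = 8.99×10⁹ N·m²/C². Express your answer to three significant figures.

To just escape, total mechanical energy must reach zero at infinity: ½mv²_min + U = 0, so ½mv²_min = −U = |kQq|/r.
|U| = |kQq|/r = (8.99×10⁹ N·m²/C²)(5.63×10⁻⁹)(3.87×10⁻⁹)/(0.140) = 1.40×10⁻⁶ J.

1.40×10⁻⁶ J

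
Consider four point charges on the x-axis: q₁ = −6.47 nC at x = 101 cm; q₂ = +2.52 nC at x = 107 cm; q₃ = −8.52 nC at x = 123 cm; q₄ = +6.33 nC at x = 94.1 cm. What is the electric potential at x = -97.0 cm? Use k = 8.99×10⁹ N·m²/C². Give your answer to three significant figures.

The total potential is the scalar sum of each charge's contribution, V = Σ kqᵢ/rᵢ.
Distances from the field point to each charge: r₁ = 1.98 m, r₂ = 2.04 m, r₃ = 2.20 m, r₄ = 1.91 m.
V = k[(-6.47×10⁻⁹)/(1.98) + (2.52×10⁻⁹)/(2.04) + (-8.52×10⁻⁹)/(2.20) + (6.33×10⁻⁹)/(1.91)] = -23.3 V.

-23.3 V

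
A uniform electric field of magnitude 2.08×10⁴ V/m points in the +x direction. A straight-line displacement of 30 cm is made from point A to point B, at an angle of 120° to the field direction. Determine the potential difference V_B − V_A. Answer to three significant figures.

3120 V

Only the component of displacement along E changes the potential: ΔV = −E·d·cosθ.
ΔV = −(2.08×10⁴ V/m)(0.300 m)cos120° = 3120 V.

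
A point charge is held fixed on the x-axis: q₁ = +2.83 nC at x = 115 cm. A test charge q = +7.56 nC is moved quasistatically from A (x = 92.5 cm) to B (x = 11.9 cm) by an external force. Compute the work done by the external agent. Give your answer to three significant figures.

-6.68×10⁻⁷ J

For quasistatic motion the external work equals the change in potential energy: W_ext = qΔV = q(V_B − V_A).
At A: distance to the source charge is 0.225 m; V_A = kq₁/r = 113 V.
At B: distance to the source charge is 1.03 m; V_B = kq₁/r = 24.7 V.
ΔV = V_B − V_A = -88.4 V.
W_ext = qΔV = (7.56×10⁻⁹ C)(-88.4 V) = -6.68×10⁻⁷ J.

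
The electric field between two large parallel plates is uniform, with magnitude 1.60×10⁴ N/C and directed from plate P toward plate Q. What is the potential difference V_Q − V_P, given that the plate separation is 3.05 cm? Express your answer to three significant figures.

In a uniform field, potential decreases in the direction of E: ΔV = −E·d for a displacement d parallel to E.
Going from P to Q is a displacement of 3.05 cm along the field, so V_Q − V_P = −Ed = -488 V.

-488 V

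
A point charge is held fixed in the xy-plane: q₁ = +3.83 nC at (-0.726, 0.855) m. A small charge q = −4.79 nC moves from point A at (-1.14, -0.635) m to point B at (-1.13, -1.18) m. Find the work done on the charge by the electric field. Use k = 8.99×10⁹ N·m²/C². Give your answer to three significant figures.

The work done by the electric force is W_field = −ΔU = −q(V_B − V_A) = q(V_A − V_B).
At A: distance to the source charge is 1.55 m; V_A = kq₁/r = 22.3 V.
At B: distance to the source charge is 2.07 m; V_B = kq₁/r = 16.6 V.
ΔV = V_B − V_A = -5.67 V.
W_field = −qΔV = −(-4.79×10⁻⁹ C)(-5.67 V) = -2.72×10⁻⁸ J.

-2.72×10⁻⁸ J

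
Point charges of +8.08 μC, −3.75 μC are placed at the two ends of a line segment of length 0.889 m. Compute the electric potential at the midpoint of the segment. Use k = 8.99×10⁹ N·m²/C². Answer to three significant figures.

Electric potential is a scalar, so the contributions from each charge add algebraically: V = Σ kqᵢ/rᵢ.
Each charge is 0.445 m from the midpoint.
V = k[(8.08×10⁻⁶)/(0.445) + (-3.75×10⁻⁶)/(0.445)] = 8.76×10⁴ V.

8.76×10⁴ V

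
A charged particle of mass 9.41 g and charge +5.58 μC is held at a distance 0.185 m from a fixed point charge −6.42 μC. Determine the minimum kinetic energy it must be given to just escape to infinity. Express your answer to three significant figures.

1.74 J

To just escape, total mechanical energy must reach zero at infinity: ½mv²_min + U = 0, so ½mv²_min = −U = |kQq|/r.
|U| = |kQq|/r = (8.99×10⁹ N·m²/C²)(6.42×10⁻⁶)(5.58×10⁻⁶)/(0.185) = 1.74 J.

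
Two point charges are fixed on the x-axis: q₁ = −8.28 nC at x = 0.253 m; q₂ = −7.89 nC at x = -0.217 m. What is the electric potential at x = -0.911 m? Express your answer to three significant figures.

Electric potential is a scalar, so the contributions from each charge add algebraically: V = Σ kqᵢ/rᵢ.
Distances from the field point to each charge: r₁ = 1.16 m, r₂ = 0.694 m.
V = k[(-8.28×10⁻⁹)/(1.16) + (-7.89×10⁻⁹)/(0.694)] = -166 V.

-166 V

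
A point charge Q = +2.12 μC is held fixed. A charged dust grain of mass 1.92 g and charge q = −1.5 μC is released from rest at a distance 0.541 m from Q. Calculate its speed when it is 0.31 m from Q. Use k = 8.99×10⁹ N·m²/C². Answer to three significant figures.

6.40 m/s

Only the electrostatic force acts, so mechanical energy is conserved: ½mv² = U₁ − U₂ = kQq(1/r₁ − 1/r₂).
U₁ − U₂ = (8.99×10⁹ N·m²/C²)(2.12×10⁻⁶ C)(-1.50×10⁻⁶ C)(1/0.541 − 1/0.310) = 0.0394 J.
v = √(2·0.0394/1.92×10⁻³) = 6.40 m/s.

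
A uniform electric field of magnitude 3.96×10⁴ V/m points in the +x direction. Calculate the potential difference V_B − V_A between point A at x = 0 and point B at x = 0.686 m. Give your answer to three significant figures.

In a uniform field, potential decreases in the direction of E: V_B − V_A = −E·Δx.
V_B − V_A = −(3.96×10⁴ V/m)(0.686 m) = -2.72×10⁴ V.

-2.72×10⁴ V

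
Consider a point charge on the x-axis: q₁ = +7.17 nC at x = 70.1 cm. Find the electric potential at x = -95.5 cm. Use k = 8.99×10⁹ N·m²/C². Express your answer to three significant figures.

The total potential is the scalar sum of each charge's contribution, V = Σ kqᵢ/rᵢ.
V = k[(7.17×10⁻⁹)/(1.66)] = 38.9 V.

38.9 V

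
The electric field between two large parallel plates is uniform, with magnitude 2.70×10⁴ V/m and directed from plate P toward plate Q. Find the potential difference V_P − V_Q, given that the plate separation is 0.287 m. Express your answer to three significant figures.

7750 V

In a uniform field, potential decreases in the direction of E: ΔV = −E·d for a displacement d parallel to E.
Going from Q to P is a displacement of 0.287 m opposite to the field, so V_P − V_Q = +Ed = 7750 V.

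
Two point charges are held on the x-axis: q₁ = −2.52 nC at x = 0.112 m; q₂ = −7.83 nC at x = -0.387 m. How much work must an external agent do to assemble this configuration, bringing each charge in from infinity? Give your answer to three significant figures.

3.55×10⁻⁷ J

The assembly work is the sum of pairwise potential energies, U = Σ_{i<j} kqᵢqⱼ/rᵢⱼ.
Pair separations: r₁₂ = 0.499 m.
U = (3.55×10⁻⁷) = 3.55×10⁻⁷ J.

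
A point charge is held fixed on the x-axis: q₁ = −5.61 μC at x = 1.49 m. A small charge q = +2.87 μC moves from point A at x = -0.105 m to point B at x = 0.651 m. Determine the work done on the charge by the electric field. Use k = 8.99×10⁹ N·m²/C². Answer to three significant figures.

0.0818 J

The work done by the electric force is W_field = −ΔU = −q(V_B − V_A) = q(V_A − V_B).
At A: distance to the source charge is 1.59 m; V_A = kq₁/r = -3.16×10⁴ V.
At B: distance to the source charge is 0.839 m; V_B = kq₁/r = -6.01×10⁴ V.
ΔV = V_B − V_A = -2.85×10⁴ V.
W_field = −qΔV = −(2.87×10⁻⁶ C)(-2.85×10⁴ V) = 0.0818 J.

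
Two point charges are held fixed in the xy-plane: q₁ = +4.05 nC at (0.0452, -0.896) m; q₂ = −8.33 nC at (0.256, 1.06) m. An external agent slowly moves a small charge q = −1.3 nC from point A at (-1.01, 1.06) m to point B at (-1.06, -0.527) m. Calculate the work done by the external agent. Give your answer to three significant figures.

-4.90×10⁻⁸ J

For quasistatic motion the external work equals the change in potential energy: W_ext = qΔV = q(V_B − V_A).
At A: distances to the source charges are 2.22 m, 1.27 m; V_A = Σ kqᵢ/rᵢ = -42.8 V.
At B: distances to the source charges are 1.17 m, 2.06 m; V_B = Σ kqᵢ/rᵢ = -5.08 V.
ΔV = V_B − V_A = 37.7 V.
W_ext = qΔV = (-1.30×10⁻⁹ C)(37.7 V) = -4.90×10⁻⁸ J.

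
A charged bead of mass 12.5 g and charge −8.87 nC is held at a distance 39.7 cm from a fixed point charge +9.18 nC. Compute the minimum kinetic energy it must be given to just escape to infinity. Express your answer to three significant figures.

To just escape, total mechanical energy must reach zero at infinity: ½mv²_min + U = 0, so ½mv²_min = −U = |kQq|/r.
|U| = |kQq|/r = (8.99×10⁹ N·m²/C²)(9.18×10⁻⁹)(8.87×10⁻⁹)/(0.397) = 1.84×10⁻⁶ J.

1.84×10⁻⁶ J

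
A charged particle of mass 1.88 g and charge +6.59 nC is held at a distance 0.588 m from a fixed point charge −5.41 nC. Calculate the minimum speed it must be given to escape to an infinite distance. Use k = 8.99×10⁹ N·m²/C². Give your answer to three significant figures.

To just escape, total mechanical energy must reach zero at infinity: ½mv²_min + U = 0, so ½mv²_min = −U = |kQq|/r.
|U| = |kQq|/r = (8.99×10⁹ N·m²/C²)(5.41×10⁻⁹)(6.59×10⁻⁹)/(0.588) = 5.45×10⁻⁷ J.
v_min = √(2|U|/m) = √(2·5.45×10⁻⁷/1.88×10⁻³) = 0.0241 m/s.

0.0241 m/s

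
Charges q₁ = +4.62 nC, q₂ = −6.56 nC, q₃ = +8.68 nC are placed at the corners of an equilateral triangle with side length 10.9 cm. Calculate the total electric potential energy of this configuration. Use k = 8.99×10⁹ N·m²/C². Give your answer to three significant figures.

-3.89×10⁻⁶ J

The work to assemble the configuration equals its total potential energy, U = Σ kqᵢqⱼ/rᵢⱼ over all pairs.
All three pair separations equal the side length, 0.109 m.
U = (-2.50×10⁻⁶) + (3.31×10⁻⁶) + (-4.70×10⁻⁶) = -3.89×10⁻⁶ J.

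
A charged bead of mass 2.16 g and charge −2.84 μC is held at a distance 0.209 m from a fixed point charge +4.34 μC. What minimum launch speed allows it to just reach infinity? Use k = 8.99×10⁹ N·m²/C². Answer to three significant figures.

22.2 m/s

To just escape, total mechanical energy must reach zero at infinity: ½mv²_min + U = 0, so ½mv²_min = −U = |kQq|/r.
|U| = |kQq|/r = (8.99×10⁹ N·m²/C²)(4.34×10⁻⁶)(2.84×10⁻⁶)/(0.209) = 0.530 J.
v_min = √(2|U|/m) = √(2·0.530/2.16×10⁻³) = 22.2 m/s.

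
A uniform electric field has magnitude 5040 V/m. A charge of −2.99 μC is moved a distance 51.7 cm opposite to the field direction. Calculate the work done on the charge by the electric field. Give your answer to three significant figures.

The potential change for a displacement 51.7 cm opposite to the field direction is ΔV = +Ed = 2610 V.
W_field = −qΔV = 7.79×10⁻³ J.

7.79×10⁻³ J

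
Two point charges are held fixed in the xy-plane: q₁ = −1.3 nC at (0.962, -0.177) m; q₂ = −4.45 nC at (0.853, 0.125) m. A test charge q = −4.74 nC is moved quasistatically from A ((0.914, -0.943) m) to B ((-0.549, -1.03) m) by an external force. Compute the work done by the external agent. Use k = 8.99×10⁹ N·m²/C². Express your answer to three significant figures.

For quasistatic motion the external work equals the change in potential energy: W_ext = qΔV = q(V_B − V_A).
At A: distances to the source charges are 0.768 m, 1.07 m; V_A = Σ kqᵢ/rᵢ = -52.6 V.
At B: distances to the source charges are 1.74 m, 1.82 m; V_B = Σ kqᵢ/rᵢ = -28.8 V.
ΔV = V_B − V_A = 23.9 V.
W_ext = qΔV = (-4.74×10⁻⁹ C)(23.9 V) = -1.13×10⁻⁷ J.

-1.13×10⁻⁷ J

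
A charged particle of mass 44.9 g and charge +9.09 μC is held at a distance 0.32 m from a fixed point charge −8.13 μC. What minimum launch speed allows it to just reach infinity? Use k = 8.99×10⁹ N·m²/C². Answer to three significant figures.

To just escape, total mechanical energy must reach zero at infinity: ½mv²_min + U = 0, so ½mv²_min = −U = |kQq|/r.
|U| = |kQq|/r = (8.99×10⁹ N·m²/C²)(8.13×10⁻⁶)(9.09×10⁻⁶)/(0.320) = 2.08 J.
v_min = √(2|U|/m) = √(2·2.08/0.0449) = 9.62 m/s.

9.62 m/s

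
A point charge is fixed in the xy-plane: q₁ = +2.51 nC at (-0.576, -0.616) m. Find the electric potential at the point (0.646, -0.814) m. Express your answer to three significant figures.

18.2 V

The total potential is the scalar sum of each charge's contribution, V = Σ kqᵢ/rᵢ.
Distances from the field point to each charge: r₁ = 1.24 m.
V = k[(2.51×10⁻⁹)/(1.24)] = 18.2 V.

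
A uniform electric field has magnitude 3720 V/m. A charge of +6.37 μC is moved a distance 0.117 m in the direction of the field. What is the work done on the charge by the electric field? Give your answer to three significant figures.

The potential change for a displacement 0.117 m in the direction of the field is ΔV = −Ed = -435 V.
W_field = −qΔV = 2.77×10⁻³ J.

2.77×10⁻³ J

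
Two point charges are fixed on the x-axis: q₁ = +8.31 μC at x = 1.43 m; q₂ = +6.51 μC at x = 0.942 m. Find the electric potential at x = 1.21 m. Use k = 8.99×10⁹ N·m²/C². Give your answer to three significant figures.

5.58×10⁵ V

Electric potential is a scalar, so the contributions from each charge add algebraically: V = Σ kqᵢ/rᵢ.
Distances from the field point to each charge: r₁ = 0.220 m, r₂ = 0.268 m.
V = k[(8.31×10⁻⁶)/(0.220) + (6.51×10⁻⁶)/(0.268)] = 5.58×10⁵ V.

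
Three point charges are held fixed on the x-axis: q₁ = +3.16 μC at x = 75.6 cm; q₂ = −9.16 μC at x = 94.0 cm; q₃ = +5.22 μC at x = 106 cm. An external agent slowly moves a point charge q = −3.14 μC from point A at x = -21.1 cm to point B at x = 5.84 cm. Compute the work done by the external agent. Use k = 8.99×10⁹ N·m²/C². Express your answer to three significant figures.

1.84×10⁻³ J

For quasistatic motion the external work equals the change in potential energy: W_ext = qΔV = q(V_B − V_A).
At A: distances to the source charges are 0.967 m, 1.15 m, 1.27 m; V_A = Σ kqᵢ/rᵢ = -5250 V.
At B: distances to the source charges are 0.698 m, 0.882 m, 1.00 m; V_B = Σ kqᵢ/rᵢ = -5830 V.
ΔV = V_B − V_A = -587 V.
W_ext = qΔV = (-3.14×10⁻⁶ C)(-587 V) = 1.84×10⁻³ J.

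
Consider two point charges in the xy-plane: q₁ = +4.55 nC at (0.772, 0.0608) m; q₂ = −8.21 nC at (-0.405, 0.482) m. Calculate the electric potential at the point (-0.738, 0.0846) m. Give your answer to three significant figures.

Electric potential is a scalar, so the contributions from each charge add algebraically: V = Σ kqᵢ/rᵢ.
Distances from the field point to each charge: r₁ = 1.51 m, r₂ = 0.518 m.
V = k[(4.55×10⁻⁹)/(1.51) + (-8.21×10⁻⁹)/(0.518)] = -115 V.

-115 V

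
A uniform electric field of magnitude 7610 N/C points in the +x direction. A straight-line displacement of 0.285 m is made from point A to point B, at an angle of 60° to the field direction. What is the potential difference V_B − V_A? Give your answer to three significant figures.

-1080 V

Only the component of displacement along E changes the potential: ΔV = −E·d·cosθ.
ΔV = −(7610 V/m)(0.285 m)cos60° = -1080 V.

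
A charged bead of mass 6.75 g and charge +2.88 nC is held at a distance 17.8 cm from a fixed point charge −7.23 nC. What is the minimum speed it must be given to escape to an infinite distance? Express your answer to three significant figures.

0.0177 m/s

To just escape, total mechanical energy must reach zero at infinity: ½mv²_min + U = 0, so ½mv²_min = −U = |kQq|/r.
|U| = |kQq|/r = (8.99×10⁹ N·m²/C²)(7.23×10⁻⁹)(2.88×10⁻⁹)/(0.178) = 1.05×10⁻⁶ J.
v_min = √(2|U|/m) = √(2·1.05×10⁻⁶/6.75×10⁻³) = 0.0177 m/s.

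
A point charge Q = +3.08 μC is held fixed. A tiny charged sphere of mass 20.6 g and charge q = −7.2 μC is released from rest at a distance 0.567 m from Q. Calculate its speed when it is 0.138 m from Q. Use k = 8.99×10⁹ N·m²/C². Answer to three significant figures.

Only the electrostatic force acts, so mechanical energy is conserved: ½mv² = U₁ − U₂ = kQq(1/r₁ − 1/r₂).
U₁ − U₂ = (8.99×10⁹ N·m²/C²)(3.08×10⁻⁶ C)(-7.20×10⁻⁶ C)(1/0.567 − 1/0.138) = 1.09 J.
v = √(2·1.09/0.0206) = 10.3 m/s.

10.3 m/s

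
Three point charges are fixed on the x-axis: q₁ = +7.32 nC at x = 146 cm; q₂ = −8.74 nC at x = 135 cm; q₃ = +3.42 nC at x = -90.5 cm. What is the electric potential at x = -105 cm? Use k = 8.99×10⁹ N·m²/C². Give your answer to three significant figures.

206 V

Electric potential is a scalar, so the contributions from each charge add algebraically: V = Σ kqᵢ/rᵢ.
Distances from the field point to each charge: r₁ = 2.51 m, r₂ = 2.40 m, r₃ = 0.145 m.
V = k[(7.32×10⁻⁹)/(2.51) + (-8.74×10⁻⁹)/(2.40) + (3.42×10⁻⁹)/(0.145)] = 206 V.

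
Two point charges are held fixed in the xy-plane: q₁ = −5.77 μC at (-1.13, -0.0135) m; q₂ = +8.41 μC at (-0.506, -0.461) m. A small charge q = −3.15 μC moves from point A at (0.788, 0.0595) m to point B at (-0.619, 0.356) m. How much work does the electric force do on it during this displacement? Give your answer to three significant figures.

-0.0560 J

The work done by the electric force is W_field = −ΔU = −q(V_B − V_A) = q(V_A − V_B).
At A: distances to the source charges are 1.92 m, 1.39 m; V_A = Σ kqᵢ/rᵢ = 2.72×10⁴ V.
At B: distances to the source charges are 0.631 m, 0.825 m; V_B = Σ kqᵢ/rᵢ = 9410 V.
ΔV = V_B − V_A = -1.78×10⁴ V.
W_field = −qΔV = −(-3.15×10⁻⁶ C)(-1.78×10⁴ V) = -0.0560 J.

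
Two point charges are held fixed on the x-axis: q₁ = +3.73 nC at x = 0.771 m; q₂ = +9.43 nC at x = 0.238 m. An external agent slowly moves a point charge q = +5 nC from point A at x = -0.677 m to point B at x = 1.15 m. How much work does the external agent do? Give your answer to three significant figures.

3.28×10⁻⁷ J

For quasistatic motion the external work equals the change in potential energy: W_ext = qΔV = q(V_B − V_A).
At A: distances to the source charges are 1.45 m, 0.915 m; V_A = Σ kqᵢ/rᵢ = 116 V.
At B: distances to the source charges are 0.379 m, 0.912 m; V_B = Σ kqᵢ/rᵢ = 181 V.
ΔV = V_B − V_A = 65.6 V.
W_ext = qΔV = (5.00×10⁻⁹ C)(65.6 V) = 3.28×10⁻⁷ J.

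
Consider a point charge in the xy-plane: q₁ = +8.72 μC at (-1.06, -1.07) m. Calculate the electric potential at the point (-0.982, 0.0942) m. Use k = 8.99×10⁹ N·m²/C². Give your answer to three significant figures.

6.72×10⁴ V

Electric potential is a scalar, so the contributions from each charge add algebraically: V = Σ kqᵢ/rᵢ.
Distances from the field point to each charge: r₁ = 1.17 m.
V = k[(8.72×10⁻⁶)/(1.17)] = 6.72×10⁴ V.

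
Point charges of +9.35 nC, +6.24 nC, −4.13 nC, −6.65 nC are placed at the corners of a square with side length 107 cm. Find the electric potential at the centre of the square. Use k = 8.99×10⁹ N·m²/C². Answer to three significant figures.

57.2 V

Electric potential is a scalar, so the contributions from each charge add algebraically: V = Σ kqᵢ/rᵢ.
The distance from each corner to the centre is a√2/2 = 0.757 m.
V = k[(9.35×10⁻⁹)/(0.757) + (6.24×10⁻⁹)/(0.757) + (-4.13×10⁻⁹)/(0.757) + (-6.65×10⁻⁹)/(0.757)] = 57.2 V.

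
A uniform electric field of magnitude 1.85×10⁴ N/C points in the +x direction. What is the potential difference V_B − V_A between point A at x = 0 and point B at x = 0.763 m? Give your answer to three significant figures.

-1.41×10⁴ V

In a uniform field, potential decreases in the direction of E: V_B − V_A = −E·Δx.
V_B − V_A = −(1.85×10⁴ V/m)(0.763 m) = -1.41×10⁴ V.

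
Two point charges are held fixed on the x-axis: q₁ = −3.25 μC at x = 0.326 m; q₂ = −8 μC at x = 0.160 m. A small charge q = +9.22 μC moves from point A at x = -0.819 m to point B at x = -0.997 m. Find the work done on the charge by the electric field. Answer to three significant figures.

The work done by the electric force is W_field = −ΔU = −q(V_B − V_A) = q(V_A − V_B).
At A: distances to the source charges are 1.15 m, 0.979 m; V_A = Σ kqᵢ/rᵢ = -9.90×10⁴ V.
At B: distances to the source charges are 1.32 m, 1.16 m; V_B = Σ kqᵢ/rᵢ = -8.42×10⁴ V.
ΔV = V_B − V_A = 1.47×10⁴ V.
W_field = −qΔV = −(9.22×10⁻⁶ C)(1.47×10⁴ V) = -0.136 J.

-0.136 J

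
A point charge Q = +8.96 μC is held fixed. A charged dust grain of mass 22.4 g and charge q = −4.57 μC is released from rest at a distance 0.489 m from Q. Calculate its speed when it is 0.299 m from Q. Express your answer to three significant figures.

Only the electrostatic force acts, so mechanical energy is conserved: ½mv² = U₁ − U₂ = kQq(1/r₁ − 1/r₂).
U₁ − U₂ = (8.99×10⁹ N·m²/C²)(8.96×10⁻⁶ C)(-4.57×10⁻⁶ C)(1/0.489 − 1/0.299) = 0.478 J.
v = √(2·0.478/0.0224) = 6.54 m/s.

6.54 m/s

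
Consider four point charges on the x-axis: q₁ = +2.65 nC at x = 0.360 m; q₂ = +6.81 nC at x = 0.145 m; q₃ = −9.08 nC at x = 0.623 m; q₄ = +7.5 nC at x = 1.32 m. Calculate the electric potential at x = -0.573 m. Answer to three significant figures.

The total potential is the scalar sum of each charge's contribution, V = Σ kqᵢ/rᵢ.
Distances from the field point to each charge: r₁ = 0.933 m, r₂ = 0.718 m, r₃ = 1.20 m, r₄ = 1.89 m.
V = k[(2.65×10⁻⁹)/(0.933) + (6.81×10⁻⁹)/(0.718) + (-9.08×10⁻⁹)/(1.20) + (7.50×10⁻⁹)/(1.89)] = 78.2 V.

78.2 V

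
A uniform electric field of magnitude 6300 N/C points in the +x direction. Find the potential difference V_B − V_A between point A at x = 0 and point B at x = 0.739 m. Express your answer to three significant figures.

In a uniform field, potential decreases in the direction of E: V_B − V_A = −E·Δx.
V_B − V_A = −(6300 V/m)(0.739 m) = -4660 V.

-4660 V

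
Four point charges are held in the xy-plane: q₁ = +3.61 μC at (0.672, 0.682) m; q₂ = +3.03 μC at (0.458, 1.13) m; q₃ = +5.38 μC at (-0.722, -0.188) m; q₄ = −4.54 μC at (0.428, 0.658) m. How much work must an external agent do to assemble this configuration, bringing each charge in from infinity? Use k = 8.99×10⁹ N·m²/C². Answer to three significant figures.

The work to assemble the configuration equals its total potential energy, U = Σ kqᵢqⱼ/rᵢⱼ over all pairs.
Pair separations: r₁₂ = 0.496 m, r₁₃ = 1.64 m, r₁₄ = 0.245 m, r₂₃ = 1.77 m, r₂₄ = 0.473 m, r₃₄ = 1.43 m.
Summing all 6 pair terms gives U = -0.629 J.

-0.629 J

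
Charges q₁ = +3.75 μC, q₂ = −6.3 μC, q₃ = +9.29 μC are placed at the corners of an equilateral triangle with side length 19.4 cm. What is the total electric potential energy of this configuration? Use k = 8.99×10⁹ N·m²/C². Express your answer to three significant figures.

The assembly work is the sum of pairwise potential energies, U = Σ_{i<j} kqᵢqⱼ/rᵢⱼ.
All three pair separations equal the side length, 0.194 m.
U = (-1.09) + (1.61) + (-2.71) = -2.19 J.

-2.19 J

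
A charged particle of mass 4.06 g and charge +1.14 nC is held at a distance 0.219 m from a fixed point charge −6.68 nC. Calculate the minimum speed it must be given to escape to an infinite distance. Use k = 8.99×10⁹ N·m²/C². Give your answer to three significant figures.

0.0124 m/s

To just escape, total mechanical energy must reach zero at infinity: ½mv²_min + U = 0, so ½mv²_min = −U = |kQq|/r.
|U| = |kQq|/r = (8.99×10⁹ N·m²/C²)(6.68×10⁻⁹)(1.14×10⁻⁹)/(0.219) = 3.13×10⁻⁷ J.
v_min = √(2|U|/m) = √(2·3.13×10⁻⁷/4.06×10⁻³) = 0.0124 m/s.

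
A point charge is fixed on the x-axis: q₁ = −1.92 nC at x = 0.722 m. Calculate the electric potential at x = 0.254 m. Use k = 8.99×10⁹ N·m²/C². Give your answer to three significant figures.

-36.9 V

Electric potential is a scalar, so the contributions from each charge add algebraically: V = Σ kqᵢ/rᵢ.
V = k[(-1.92×10⁻⁹)/(0.468)] = -36.9 V.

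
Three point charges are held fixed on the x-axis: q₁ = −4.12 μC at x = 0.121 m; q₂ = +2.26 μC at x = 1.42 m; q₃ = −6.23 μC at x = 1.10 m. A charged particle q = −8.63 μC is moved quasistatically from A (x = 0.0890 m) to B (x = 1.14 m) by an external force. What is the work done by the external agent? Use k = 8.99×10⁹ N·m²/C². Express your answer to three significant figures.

1.44 J

For quasistatic motion the external work equals the change in potential energy: W_ext = qΔV = q(V_B − V_A).
At A: distances to the source charges are 0.0320 m, 1.33 m, 1.01 m; V_A = Σ kqᵢ/rᵢ = -1.20×10⁶ V.
At B: distances to the source charges are 1.02 m, 0.280 m, 0.0400 m; V_B = Σ kqᵢ/rᵢ = -1.36×10⁶ V.
ΔV = V_B − V_A = -1.66×10⁵ V.
W_ext = qΔV = (-8.63×10⁻⁶ C)(-1.66×10⁵ V) = 1.44 J.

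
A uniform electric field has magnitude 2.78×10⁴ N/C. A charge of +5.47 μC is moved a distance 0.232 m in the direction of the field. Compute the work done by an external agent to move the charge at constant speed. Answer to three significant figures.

The potential change for a displacement 0.232 m in the direction of the field is ΔV = −Ed = -6450 V.
W_ext = qΔV = -0.0353 J.

-0.0353 J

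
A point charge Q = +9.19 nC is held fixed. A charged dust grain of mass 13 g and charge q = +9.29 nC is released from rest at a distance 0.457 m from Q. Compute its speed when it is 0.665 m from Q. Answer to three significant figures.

8.99×10⁻³ m/s

Only the electrostatic force acts, so mechanical energy is conserved: ½mv² = U₁ − U₂ = kQq(1/r₁ − 1/r₂).
U₁ − U₂ = (8.99×10⁹ N·m²/C²)(9.19×10⁻⁹ C)(9.29×10⁻⁹ C)(1/0.457 − 1/0.665) = 5.25×10⁻⁷ J.
v = √(2·5.25×10⁻⁷/0.0130) = 8.99×10⁻³ m/s.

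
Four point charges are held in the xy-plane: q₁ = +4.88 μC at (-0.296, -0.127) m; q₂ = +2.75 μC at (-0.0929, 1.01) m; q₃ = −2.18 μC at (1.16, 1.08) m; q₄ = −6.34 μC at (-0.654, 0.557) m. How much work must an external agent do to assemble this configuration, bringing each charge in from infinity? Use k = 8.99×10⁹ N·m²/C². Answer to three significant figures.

-0.501 J

The assembly work is the sum of pairwise potential energies, U = Σ_{i<j} kqᵢqⱼ/rᵢⱼ.
Pair separations: r₁₂ = 1.15 m, r₁₃ = 1.89 m, r₁₄ = 0.772 m, r₂₃ = 1.25 m, r₂₄ = 0.721 m, r₃₄ = 1.89 m.
Summing all 6 pair terms gives U = -0.501 J.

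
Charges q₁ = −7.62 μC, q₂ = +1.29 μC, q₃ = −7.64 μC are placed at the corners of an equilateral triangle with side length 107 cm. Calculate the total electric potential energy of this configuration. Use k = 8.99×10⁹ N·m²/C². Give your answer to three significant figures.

The assembly work is the sum of pairwise potential energies, U = Σ_{i<j} kqᵢqⱼ/rᵢⱼ.
All three pair separations equal the side length, 1.07 m.
U = (-0.0826) + (0.489) + (-0.0828) = 0.324 J.

0.324 J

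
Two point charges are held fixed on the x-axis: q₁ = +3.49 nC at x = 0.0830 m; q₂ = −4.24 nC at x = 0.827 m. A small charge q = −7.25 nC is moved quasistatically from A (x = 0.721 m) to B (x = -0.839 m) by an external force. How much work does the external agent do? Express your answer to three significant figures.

-2.33×10⁻⁶ J

For quasistatic motion the external work equals the change in potential energy: W_ext = qΔV = q(V_B − V_A).
At A: distances to the source charges are 0.638 m, 0.106 m; V_A = Σ kqᵢ/rᵢ = -310 V.
At B: distances to the source charges are 0.922 m, 1.67 m; V_B = Σ kqᵢ/rᵢ = 11.1 V.
ΔV = V_B − V_A = 322 V.
W_ext = qΔV = (-7.25×10⁻⁹ C)(322 V) = -2.33×10⁻⁶ J.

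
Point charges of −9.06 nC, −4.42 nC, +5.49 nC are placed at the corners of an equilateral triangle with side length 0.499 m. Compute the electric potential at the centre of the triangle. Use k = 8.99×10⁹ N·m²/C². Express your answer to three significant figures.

The total potential is the scalar sum of each charge's contribution, V = Σ kqᵢ/rᵢ.
The distance from each vertex to the centroid is a/√3 = 0.288 m.
V = k[(-9.06×10⁻⁹)/(0.288) + (-4.42×10⁻⁹)/(0.288) + (5.49×10⁻⁹)/(0.288)] = -249 V.

-249 V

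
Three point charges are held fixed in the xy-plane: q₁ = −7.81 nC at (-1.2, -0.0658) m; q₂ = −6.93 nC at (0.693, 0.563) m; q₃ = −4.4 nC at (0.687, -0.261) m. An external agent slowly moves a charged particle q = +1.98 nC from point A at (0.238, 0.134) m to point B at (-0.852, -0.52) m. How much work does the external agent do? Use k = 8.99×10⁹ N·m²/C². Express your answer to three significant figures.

6.55×10⁻⁸ J

For quasistatic motion the external work equals the change in potential energy: W_ext = qΔV = q(V_B − V_A).
At A: distances to the source charges are 1.45 m, 0.625 m, 0.598 m; V_A = Σ kqᵢ/rᵢ = -214 V.
At B: distances to the source charges are 0.572 m, 1.89 m, 1.56 m; V_B = Σ kqᵢ/rᵢ = -181 V.
ΔV = V_B − V_A = 33.1 V.
W_ext = qΔV = (1.98×10⁻⁹ C)(33.1 V) = 6.55×10⁻⁸ J.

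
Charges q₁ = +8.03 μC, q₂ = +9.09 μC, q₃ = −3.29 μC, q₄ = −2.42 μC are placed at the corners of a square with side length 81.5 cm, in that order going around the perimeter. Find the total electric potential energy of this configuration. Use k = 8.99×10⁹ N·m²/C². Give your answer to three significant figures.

The assembly work is the sum of pairwise potential energies, U = Σ_{i<j} kqᵢqⱼ/rᵢⱼ.
The four side pairs have separation 0.815 m and the two diagonal pairs 1.15 m.
Summing all 6 pair terms gives U = -0.0289 J.

-0.0289 J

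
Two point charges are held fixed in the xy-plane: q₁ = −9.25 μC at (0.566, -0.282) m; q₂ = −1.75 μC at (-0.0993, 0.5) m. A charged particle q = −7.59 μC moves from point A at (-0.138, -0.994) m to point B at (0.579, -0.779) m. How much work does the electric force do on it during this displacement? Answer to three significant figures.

The work done by the electric force is W_field = −ΔU = −q(V_B − V_A) = q(V_A − V_B).
At A: distances to the source charges are 1.00 m, 1.49 m; V_A = Σ kqᵢ/rᵢ = -9.36×10⁴ V.
At B: distances to the source charges are 0.497 m, 1.45 m; V_B = Σ kqᵢ/rᵢ = -1.78×10⁵ V.
ΔV = V_B − V_A = -8.46×10⁴ V.
W_field = −qΔV = −(-7.59×10⁻⁶ C)(-8.46×10⁴ V) = -0.642 J.

-0.642 J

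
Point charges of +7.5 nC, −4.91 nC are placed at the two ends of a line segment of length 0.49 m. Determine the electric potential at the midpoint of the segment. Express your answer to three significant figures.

The total potential is the scalar sum of each charge's contribution, V = Σ kqᵢ/rᵢ.
Each charge is 0.245 m from the midpoint.
V = k[(7.50×10⁻⁹)/(0.245) + (-4.91×10⁻⁹)/(0.245)] = 95.0 V.

95.0 V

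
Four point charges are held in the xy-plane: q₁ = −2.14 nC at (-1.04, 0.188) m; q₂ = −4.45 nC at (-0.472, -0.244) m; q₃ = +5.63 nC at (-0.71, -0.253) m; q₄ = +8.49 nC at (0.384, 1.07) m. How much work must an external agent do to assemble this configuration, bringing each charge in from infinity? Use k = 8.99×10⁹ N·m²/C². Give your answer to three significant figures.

-1.09×10⁻⁶ J

The assembly work is the sum of pairwise potential energies, U = Σ_{i<j} kqᵢqⱼ/rᵢⱼ.
Pair separations: r₁₂ = 0.714 m, r₁₃ = 0.551 m, r₁₄ = 1.68 m, r₂₃ = 0.238 m, r₂₄ = 1.57 m, r₃₄ = 1.72 m.
Summing all 6 pair terms gives U = -1.09×10⁻⁶ J.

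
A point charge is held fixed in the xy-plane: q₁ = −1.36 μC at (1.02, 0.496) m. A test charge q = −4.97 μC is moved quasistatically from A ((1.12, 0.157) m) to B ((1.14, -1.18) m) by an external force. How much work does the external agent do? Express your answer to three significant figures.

For quasistatic motion the external work equals the change in potential energy: W_ext = qΔV = q(V_B − V_A).
At A: distance to the source charge is 0.353 m; V_A = kq₁/r = -3.46×10⁴ V.
At B: distance to the source charge is 1.68 m; V_B = kq₁/r = -7280 V.
ΔV = V_B − V_A = 2.73×10⁴ V.
W_ext = qΔV = (-4.97×10⁻⁶ C)(2.73×10⁴ V) = -0.136 J.

-0.136 J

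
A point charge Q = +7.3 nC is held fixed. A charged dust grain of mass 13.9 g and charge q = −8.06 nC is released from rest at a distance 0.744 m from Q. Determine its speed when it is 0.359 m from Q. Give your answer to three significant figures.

0.0105 m/s

Only the electrostatic force acts, so mechanical energy is conserved: ½mv² = U₁ − U₂ = kQq(1/r₁ − 1/r₂).
U₁ − U₂ = (8.99×10⁹ N·m²/C²)(7.30×10⁻⁹ C)(-8.06×10⁻⁹ C)(1/0.744 − 1/0.359) = 7.62×10⁻⁷ J.
v = √(2·7.62×10⁻⁷/0.0139) = 0.0105 m/s.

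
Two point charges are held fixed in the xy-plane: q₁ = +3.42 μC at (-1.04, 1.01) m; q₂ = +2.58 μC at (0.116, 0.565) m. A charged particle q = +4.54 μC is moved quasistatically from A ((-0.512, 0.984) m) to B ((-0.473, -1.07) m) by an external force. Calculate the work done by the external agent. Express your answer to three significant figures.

-0.278 J

For quasistatic motion the external work equals the change in potential energy: W_ext = qΔV = q(V_B − V_A).
At A: distances to the source charges are 0.529 m, 0.755 m; V_A = Σ kqᵢ/rᵢ = 8.89×10⁴ V.
At B: distances to the source charges are 2.16 m, 1.74 m; V_B = Σ kqᵢ/rᵢ = 2.76×10⁴ V.
ΔV = V_B − V_A = -6.13×10⁴ V.
W_ext = qΔV = (4.54×10⁻⁶ C)(-6.13×10⁴ V) = -0.278 J.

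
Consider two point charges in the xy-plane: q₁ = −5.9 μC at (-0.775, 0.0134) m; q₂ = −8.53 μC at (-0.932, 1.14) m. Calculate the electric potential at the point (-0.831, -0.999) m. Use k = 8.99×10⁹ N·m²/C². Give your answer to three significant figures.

-8.81×10⁴ V

Electric potential is a scalar, so the contributions from each charge add algebraically: V = Σ kqᵢ/rᵢ.
Distances from the field point to each charge: r₁ = 1.01 m, r₂ = 2.14 m.
V = k[(-5.90×10⁻⁶)/(1.01) + (-8.53×10⁻⁶)/(2.14)] = -8.81×10⁴ V.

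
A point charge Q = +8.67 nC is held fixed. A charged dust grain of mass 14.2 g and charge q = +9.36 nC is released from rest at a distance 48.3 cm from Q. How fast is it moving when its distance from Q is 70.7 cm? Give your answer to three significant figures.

8.21×10⁻³ m/s

Only the electrostatic force acts, so mechanical energy is conserved: ½mv² = U₁ − U₂ = kQq(1/r₁ − 1/r₂).
U₁ − U₂ = (8.99×10⁹ N·m²/C²)(8.67×10⁻⁹ C)(9.36×10⁻⁹ C)(1/0.483 − 1/0.707) = 4.79×10⁻⁷ J.
v = √(2·4.79×10⁻⁷/0.0142) = 8.21×10⁻³ m/s.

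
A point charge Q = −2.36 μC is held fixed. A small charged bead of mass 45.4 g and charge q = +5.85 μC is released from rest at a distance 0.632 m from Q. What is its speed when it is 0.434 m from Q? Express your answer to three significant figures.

1.99 m/s

Only the electrostatic force acts, so mechanical energy is conserved: ½mv² = U₁ − U₂ = kQq(1/r₁ − 1/r₂).
U₁ − U₂ = (8.99×10⁹ N·m²/C²)(-2.36×10⁻⁶ C)(5.85×10⁻⁶ C)(1/0.632 − 1/0.434) = 0.0896 J.
v = √(2·0.0896/0.0454) = 1.99 m/s.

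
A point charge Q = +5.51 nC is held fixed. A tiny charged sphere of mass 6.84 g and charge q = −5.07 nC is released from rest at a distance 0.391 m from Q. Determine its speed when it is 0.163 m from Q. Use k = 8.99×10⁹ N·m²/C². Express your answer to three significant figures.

Only the electrostatic force acts, so mechanical energy is conserved: ½mv² = U₁ − U₂ = kQq(1/r₁ − 1/r₂).
U₁ − U₂ = (8.99×10⁹ N·m²/C²)(5.51×10⁻⁹ C)(-5.07×10⁻⁹ C)(1/0.391 − 1/0.163) = 8.98×10⁻⁷ J.
v = √(2·8.98×10⁻⁷/6.84×10⁻³) = 0.0162 m/s.

0.0162 m/s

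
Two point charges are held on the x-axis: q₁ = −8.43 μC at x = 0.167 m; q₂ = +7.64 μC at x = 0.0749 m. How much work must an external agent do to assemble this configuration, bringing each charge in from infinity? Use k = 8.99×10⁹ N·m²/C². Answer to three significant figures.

-6.29 J

The assembly work is the sum of pairwise potential energies, U = Σ_{i<j} kqᵢqⱼ/rᵢⱼ.
Pair separations: r₁₂ = 0.0921 m.
U = (-6.29) = -6.29 J.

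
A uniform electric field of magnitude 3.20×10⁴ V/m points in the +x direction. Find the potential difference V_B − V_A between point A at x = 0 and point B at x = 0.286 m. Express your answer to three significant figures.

In a uniform field, potential decreases in the direction of E: V_B − V_A = −E·Δx.
V_B − V_A = −(3.20×10⁴ V/m)(0.286 m) = -9150 V.

-9150 V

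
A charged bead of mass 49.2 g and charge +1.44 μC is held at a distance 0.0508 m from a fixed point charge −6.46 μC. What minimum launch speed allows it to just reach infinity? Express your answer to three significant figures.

8.18 m/s

To just escape, total mechanical energy must reach zero at infinity: ½mv²_min + U = 0, so ½mv²_min = −U = |kQq|/r.
|U| = |kQq|/r = (8.99×10⁹ N·m²/C²)(6.46×10⁻⁶)(1.44×10⁻⁶)/(0.0508) = 1.65 J.
v_min = √(2|U|/m) = √(2·1.65/0.0492) = 8.18 m/s.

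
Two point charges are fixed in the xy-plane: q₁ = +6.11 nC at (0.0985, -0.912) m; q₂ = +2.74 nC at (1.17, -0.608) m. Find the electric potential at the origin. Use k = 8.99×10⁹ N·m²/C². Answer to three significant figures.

The total potential is the scalar sum of each charge's contribution, V = Σ kqᵢ/rᵢ.
Distances from the field point to each charge: r₁ = 0.917 m, r₂ = 1.32 m.
V = k[(6.11×10⁻⁹)/(0.917) + (2.74×10⁻⁹)/(1.32)] = 78.6 V.

78.6 V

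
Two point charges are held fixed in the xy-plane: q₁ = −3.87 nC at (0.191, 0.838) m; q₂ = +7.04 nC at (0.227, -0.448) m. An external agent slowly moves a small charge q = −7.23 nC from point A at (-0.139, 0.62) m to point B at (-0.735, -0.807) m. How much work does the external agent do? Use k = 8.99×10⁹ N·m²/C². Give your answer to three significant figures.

-5.43×10⁻⁷ J

For quasistatic motion the external work equals the change in potential energy: W_ext = qΔV = q(V_B − V_A).
At A: distances to the source charges are 0.396 m, 1.13 m; V_A = Σ kqᵢ/rᵢ = -31.9 V.
At B: distances to the source charges are 1.89 m, 1.03 m; V_B = Σ kqᵢ/rᵢ = 43.2 V.
ΔV = V_B − V_A = 75.1 V.
W_ext = qΔV = (-7.23×10⁻⁹ C)(75.1 V) = -5.43×10⁻⁷ J.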